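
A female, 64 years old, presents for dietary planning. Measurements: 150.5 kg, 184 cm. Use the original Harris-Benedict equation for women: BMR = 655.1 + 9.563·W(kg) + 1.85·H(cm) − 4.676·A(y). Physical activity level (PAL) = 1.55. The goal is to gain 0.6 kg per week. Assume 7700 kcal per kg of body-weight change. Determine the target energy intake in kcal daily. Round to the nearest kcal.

Harris-Benedict: BMR = 655.1 + 9.563(150.5) + 1.85(184) − 4.676(64) = 2135.4675 kcal/day.
TEE = 2135.4675 × 1.55 = 3309.9746 kcal/day.
Required daily surplus = 0.6 × 7700 ÷ 7 = 660 kcal/day.
Target intake = 3309.9746 + 660 = 3969.9746 kcal/day.

3970 kcal daily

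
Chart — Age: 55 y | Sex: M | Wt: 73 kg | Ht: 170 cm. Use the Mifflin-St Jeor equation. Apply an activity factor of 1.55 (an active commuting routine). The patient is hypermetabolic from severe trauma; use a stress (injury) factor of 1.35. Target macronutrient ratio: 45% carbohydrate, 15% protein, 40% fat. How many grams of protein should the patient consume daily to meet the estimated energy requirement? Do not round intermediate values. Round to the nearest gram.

119 g/day

Mifflin-St Jeor (male): BMR = 10(73) + 6.25(170) − 5(55) + 5 = 730 + 1062.5 − 275 + 5 = 1522.5 kcal/day.
TEE = 1522.5 × 1.55 = 2359.875 kcal/day.
With stress factor 1.35: 2359.875 × 1.35 = 3185.8313 kcal/day.
Protein energy = 15% × 3185.8313 = 477.8747 kcal.
Protein = 477.8747 ÷ 4 kcal/g = 119.4687 g.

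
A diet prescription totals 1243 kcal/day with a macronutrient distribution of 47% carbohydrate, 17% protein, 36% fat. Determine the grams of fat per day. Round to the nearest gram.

Fat energy = 36% × 1243 = 447.48 kcal.
At 9 kcal/g: 447.48 ÷ 9 = 49.72 g.

50 g/day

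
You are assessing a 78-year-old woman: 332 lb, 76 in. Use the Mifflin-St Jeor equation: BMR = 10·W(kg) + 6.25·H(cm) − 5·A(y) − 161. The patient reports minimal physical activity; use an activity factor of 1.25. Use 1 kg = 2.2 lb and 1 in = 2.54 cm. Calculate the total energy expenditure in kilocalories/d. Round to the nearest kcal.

2706 kilocalories/d

Convert to metric: weight = 332 ÷ 2.2 = 150.9091 kg; height = 76 × 2.54 = 193.04 cm.
Mifflin-St Jeor (female): BMR = 10(150.9091) + 6.25(193.04) − 5(78) − 161 = 1509.0909 + 1206.5 − 390 − 161 = 2164.5909 kcal/day.
TEE = BMR × activity factor = 2164.5909 × 1.25 = 2705.7386 kcal/day.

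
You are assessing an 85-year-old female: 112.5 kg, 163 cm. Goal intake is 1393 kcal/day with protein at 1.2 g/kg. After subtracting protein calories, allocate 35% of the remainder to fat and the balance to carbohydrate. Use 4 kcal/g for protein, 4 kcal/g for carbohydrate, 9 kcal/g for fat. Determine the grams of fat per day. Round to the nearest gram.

Protein = 1.2 × 112.5 = 135 g → 135 × 4 = 540 kcal.
Non-protein calories = 1393 − 540 = 853 kcal.
Fat: 35% × 853 = 298.55 kcal; carbohydrate: 554.45 kcal.
Fat: 298.55 kcal ÷ 9 kcal/g = 33.1722 g.

33 g/day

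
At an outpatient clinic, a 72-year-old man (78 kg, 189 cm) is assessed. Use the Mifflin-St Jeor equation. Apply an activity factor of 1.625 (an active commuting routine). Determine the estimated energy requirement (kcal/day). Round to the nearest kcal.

Mifflin-St Jeor (male): BMR = 10(78) + 6.25(189) − 5(72) + 5 = 780 + 1181.25 − 360 + 5 = 1606.25 kcal/day.
TEE = BMR × activity factor = 1606.25 × 1.625 = 2610.1563 kcal/day.

2610 kcal/day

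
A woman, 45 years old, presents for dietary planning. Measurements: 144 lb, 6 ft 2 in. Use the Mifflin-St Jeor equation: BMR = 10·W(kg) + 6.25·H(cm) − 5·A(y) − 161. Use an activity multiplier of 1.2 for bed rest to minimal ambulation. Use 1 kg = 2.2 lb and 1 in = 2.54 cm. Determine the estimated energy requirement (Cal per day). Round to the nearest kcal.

1732 Cal per day

Convert to metric: weight = 144 ÷ 2.2 = 65.4545 kg; height = (6×12 + 2) × 2.54 = 74 × 2.54 = 187.96 cm.
Mifflin-St Jeor (female): BMR = 10(65.4545) + 6.25(187.96) − 5(45) − 161 = 654.5455 + 1174.75 − 225 − 161 = 1443.2955 kcal/day.
TEE = BMR × activity factor = 1443.2955 × 1.2 = 1731.9545 kcal/day.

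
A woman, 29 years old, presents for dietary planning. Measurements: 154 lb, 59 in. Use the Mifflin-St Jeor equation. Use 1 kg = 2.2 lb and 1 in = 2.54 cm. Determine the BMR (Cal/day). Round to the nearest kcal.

Convert to metric: weight = 154 ÷ 2.2 = 70 kg; height = 59 × 2.54 = 149.86 cm.
Mifflin-St Jeor (female): BMR = 10(70) + 6.25(149.86) − 5(29) − 161 = 700 + 936.625 − 145 − 161 = 1330.625 kcal/day.

1331 Cal/day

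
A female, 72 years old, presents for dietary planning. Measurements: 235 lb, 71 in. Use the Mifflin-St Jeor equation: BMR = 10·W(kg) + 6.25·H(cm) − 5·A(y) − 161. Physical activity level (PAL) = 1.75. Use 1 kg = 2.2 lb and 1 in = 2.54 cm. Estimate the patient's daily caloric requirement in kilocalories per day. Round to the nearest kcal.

2930 kilocalories per day

Convert to metric: weight = 235 ÷ 2.2 = 106.8182 kg; height = 71 × 2.54 = 180.34 cm.
Mifflin-St Jeor (female): BMR = 10(106.8182) + 6.25(180.34) − 5(72) − 161 = 1068.1818 + 1127.125 − 360 − 161 = 1674.3068 kcal/day.
TEE = BMR × activity factor = 1674.3068 × 1.75 = 2930.0369 kcal/day.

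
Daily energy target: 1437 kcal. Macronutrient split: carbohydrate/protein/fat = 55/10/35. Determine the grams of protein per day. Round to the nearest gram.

36 g/day

Protein energy = 10% × 1437 = 143.7 kcal.
At 4 kcal/g: 143.7 ÷ 4 = 35.925 g.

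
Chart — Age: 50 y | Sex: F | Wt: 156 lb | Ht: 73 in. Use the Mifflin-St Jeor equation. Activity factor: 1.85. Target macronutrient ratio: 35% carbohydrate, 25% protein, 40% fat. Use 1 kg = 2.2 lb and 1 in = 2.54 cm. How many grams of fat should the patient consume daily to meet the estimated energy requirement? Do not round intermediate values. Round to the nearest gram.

120 g/day

Convert to metric: weight = 156 ÷ 2.2 = 70.9091 kg; height = 73 × 2.54 = 185.42 cm.
Mifflin-St Jeor (female): BMR = 10(70.9091) + 6.25(185.42) − 5(50) − 161 = 709.0909 + 1158.875 − 250 − 161 = 1456.9659 kcal/day.
TEE = 1456.9659 × 1.85 = 2695.3869 kcal/day.
Fat energy = 40% × 2695.3869 = 1078.1548 kcal.
Fat = 1078.1548 ÷ 9 kcal/g = 119.795 g.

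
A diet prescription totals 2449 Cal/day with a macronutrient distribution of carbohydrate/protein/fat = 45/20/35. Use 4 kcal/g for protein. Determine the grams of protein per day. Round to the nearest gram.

Protein energy = 20% × 2449 = 489.8 kcal.
At 4 kcal/g: 489.8 ÷ 4 = 122.45 g.

122 g/day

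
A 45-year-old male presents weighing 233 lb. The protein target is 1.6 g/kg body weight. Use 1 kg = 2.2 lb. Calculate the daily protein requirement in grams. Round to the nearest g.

169 g/day

Weight in kg = 233 ÷ 2.2 = 105.9091 kg.
Protein = 1.6 g/kg × 105.9091 kg = 169.4545 g/day.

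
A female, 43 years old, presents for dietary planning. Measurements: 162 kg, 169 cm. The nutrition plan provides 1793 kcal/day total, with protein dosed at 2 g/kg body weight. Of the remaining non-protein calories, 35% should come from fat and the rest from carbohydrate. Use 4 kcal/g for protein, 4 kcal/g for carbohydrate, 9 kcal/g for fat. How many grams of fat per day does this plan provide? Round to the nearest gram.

19 g/day

Protein = 2 × 162 = 324 g → 324 × 4 = 1296 kcal.
Non-protein calories = 1793 − 1296 = 497 kcal.
Fat: 35% × 497 = 173.95 kcal; carbohydrate: 323.05 kcal.
Fat: 173.95 kcal ÷ 9 kcal/g = 19.3278 g.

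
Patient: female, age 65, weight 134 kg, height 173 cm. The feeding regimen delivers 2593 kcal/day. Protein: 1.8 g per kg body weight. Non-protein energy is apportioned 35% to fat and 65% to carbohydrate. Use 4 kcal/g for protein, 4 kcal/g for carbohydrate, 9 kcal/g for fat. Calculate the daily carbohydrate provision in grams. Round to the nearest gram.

Protein = 1.8 × 134 = 241.2 g → 241.2 × 4 = 964.8 kcal.
Non-protein calories = 2593 − 964.8 = 1628.2 kcal.
Fat: 35% × 1628.2 = 569.87 kcal; carbohydrate: 1058.33 kcal.
Carbohydrate: 1058.33 kcal ÷ 4 kcal/g = 264.5825 g.

265 g/day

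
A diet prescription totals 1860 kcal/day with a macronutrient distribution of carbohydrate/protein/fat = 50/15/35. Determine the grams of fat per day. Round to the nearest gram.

Fat energy = 35% × 1860 = 651 kcal.
At 9 kcal/g: 651 ÷ 9 = 72.3333 g.

72 g/day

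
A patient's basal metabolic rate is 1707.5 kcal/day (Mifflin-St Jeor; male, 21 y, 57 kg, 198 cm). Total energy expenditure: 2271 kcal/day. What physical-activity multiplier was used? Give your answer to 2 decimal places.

Activity factor = TEE ÷ BMR = 2271 ÷ 1707.5 = 1.33.

1.33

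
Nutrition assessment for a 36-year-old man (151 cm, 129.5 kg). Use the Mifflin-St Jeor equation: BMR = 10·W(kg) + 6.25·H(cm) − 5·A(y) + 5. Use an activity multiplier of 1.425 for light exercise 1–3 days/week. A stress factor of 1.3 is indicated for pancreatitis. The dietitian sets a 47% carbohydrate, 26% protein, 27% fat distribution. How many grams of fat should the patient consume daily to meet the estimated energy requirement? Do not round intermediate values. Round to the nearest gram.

Mifflin-St Jeor (male): BMR = 10(129.5) + 6.25(151) − 5(36) + 5 = 1295 + 943.75 − 180 + 5 = 2063.75 kcal/day.
TEE = 2063.75 × 1.425 = 2940.8438 kcal/day.
With stress factor 1.3: 2940.8438 × 1.3 = 3823.0969 kcal/day.
Fat energy = 27% × 3823.0969 = 1032.2362 kcal.
Fat = 1032.2362 ÷ 9 kcal/g = 114.6929 g.

115 g/day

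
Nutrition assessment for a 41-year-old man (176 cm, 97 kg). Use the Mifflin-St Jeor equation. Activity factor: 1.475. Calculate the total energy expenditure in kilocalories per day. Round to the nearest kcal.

2758 kilocalories per day

Mifflin-St Jeor (male): BMR = 10(97) + 6.25(176) − 5(41) + 5 = 970 + 1100 − 205 + 5 = 1870 kcal/day.
TEE = BMR × activity factor = 1870 × 1.475 = 2758.25 kcal/day.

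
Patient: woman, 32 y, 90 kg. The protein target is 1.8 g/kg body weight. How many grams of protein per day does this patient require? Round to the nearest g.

162 g/day

Protein = 1.8 g/kg × 90 kg = 162 g/day.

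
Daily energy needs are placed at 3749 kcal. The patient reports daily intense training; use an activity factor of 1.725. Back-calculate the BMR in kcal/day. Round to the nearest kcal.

BMR = TEE ÷ activity factor = 3749 ÷ 1.725 = 2173.3333 kcal/day.

2173 kcal/day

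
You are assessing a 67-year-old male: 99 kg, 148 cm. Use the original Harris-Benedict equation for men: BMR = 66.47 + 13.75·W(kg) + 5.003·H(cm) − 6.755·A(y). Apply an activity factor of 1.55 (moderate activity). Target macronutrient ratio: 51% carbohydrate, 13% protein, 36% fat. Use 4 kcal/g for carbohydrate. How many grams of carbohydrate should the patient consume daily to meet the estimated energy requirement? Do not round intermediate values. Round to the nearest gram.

339 g/day

Harris-Benedict: BMR = 66.47 + 13.75(99) + 5.003(148) − 6.755(67) = 1715.579 kcal/day.
TEE = 1715.579 × 1.55 = 2659.1475 kcal/day.
Carbohydrate energy = 51% × 2659.1475 = 1356.1652 kcal.
Carbohydrate = 1356.1652 ÷ 4 kcal/g = 339.0413 g.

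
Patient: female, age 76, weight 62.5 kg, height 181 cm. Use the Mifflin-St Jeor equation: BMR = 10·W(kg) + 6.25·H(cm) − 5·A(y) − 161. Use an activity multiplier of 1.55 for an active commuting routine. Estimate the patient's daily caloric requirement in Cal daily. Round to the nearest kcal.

1884 Cal daily

Mifflin-St Jeor (female): BMR = 10(62.5) + 6.25(181) − 5(76) − 161 = 625 + 1131.25 − 380 − 161 = 1215.25 kcal/day.
TEE = BMR × activity factor = 1215.25 × 1.55 = 1883.6375 kcal/day.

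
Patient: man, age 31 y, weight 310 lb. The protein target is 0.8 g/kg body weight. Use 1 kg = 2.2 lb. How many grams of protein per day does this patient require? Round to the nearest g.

113 g/day

Weight in kg = 310 ÷ 2.2 = 140.9091 kg.
Protein = 0.8 g/kg × 140.9091 kg = 112.7273 g/day.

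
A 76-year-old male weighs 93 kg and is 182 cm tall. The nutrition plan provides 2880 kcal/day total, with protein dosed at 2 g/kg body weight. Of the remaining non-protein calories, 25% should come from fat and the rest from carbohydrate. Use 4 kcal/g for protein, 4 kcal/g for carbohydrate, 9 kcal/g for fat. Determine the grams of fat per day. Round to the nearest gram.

Protein = 2 × 93 = 186 g → 186 × 4 = 744 kcal.
Non-protein calories = 2880 − 744 = 2136 kcal.
Fat: 25% × 2136 = 534 kcal; carbohydrate: 1602 kcal.
Fat: 534 kcal ÷ 9 kcal/g = 59.3333 g.

59 g/day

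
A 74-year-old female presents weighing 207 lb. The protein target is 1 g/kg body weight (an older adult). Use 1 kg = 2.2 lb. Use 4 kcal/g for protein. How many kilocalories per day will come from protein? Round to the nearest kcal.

376 kcal/day

Weight in kg = 207 ÷ 2.2 = 94.0909 kg.
Protein = 1 g/kg × 94.0909 kg = 94.0909 g/day.
Protein energy = 94.0909 g × 4 kcal/g = 376.3636 kcal/day.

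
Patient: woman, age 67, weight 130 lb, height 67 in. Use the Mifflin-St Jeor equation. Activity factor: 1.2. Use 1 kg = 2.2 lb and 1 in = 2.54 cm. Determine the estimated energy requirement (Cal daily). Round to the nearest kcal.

Convert to metric: weight = 130 ÷ 2.2 = 59.0909 kg; height = 67 × 2.54 = 170.18 cm.
Mifflin-St Jeor (female): BMR = 10(59.0909) + 6.25(170.18) − 5(67) − 161 = 590.9091 + 1063.625 − 335 − 161 = 1158.5341 kcal/day.
TEE = BMR × activity factor = 1158.5341 × 1.2 = 1390.2409 kcal/day.

1390 Cal daily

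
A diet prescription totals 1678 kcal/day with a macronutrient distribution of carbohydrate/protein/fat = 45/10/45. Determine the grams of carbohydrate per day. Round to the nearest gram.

Carbohydrate energy = 45% × 1678 = 755.1 kcal.
At 4 kcal/g: 755.1 ÷ 4 = 188.775 g.

189 g/day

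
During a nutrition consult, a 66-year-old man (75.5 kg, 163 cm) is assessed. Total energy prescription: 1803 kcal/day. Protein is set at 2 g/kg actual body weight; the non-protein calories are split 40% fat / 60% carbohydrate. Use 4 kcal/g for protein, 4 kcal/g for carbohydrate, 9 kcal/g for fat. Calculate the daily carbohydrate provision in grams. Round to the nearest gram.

Protein = 2 × 75.5 = 151 g → 151 × 4 = 604 kcal.
Non-protein calories = 1803 − 604 = 1199 kcal.
Fat: 40% × 1199 = 479.6 kcal; carbohydrate: 719.4 kcal.
Carbohydrate: 719.4 kcal ÷ 4 kcal/g = 179.85 g.

180 g/day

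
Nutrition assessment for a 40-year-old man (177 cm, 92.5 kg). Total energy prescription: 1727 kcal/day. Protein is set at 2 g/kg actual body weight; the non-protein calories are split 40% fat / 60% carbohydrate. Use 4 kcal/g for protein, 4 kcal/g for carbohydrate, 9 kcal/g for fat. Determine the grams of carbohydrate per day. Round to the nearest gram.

148 g/day

Protein = 2 × 92.5 = 185 g → 185 × 4 = 740 kcal.
Non-protein calories = 1727 − 740 = 987 kcal.
Fat: 40% × 987 = 394.8 kcal; carbohydrate: 592.2 kcal.
Carbohydrate: 592.2 kcal ÷ 4 kcal/g = 148.05 g.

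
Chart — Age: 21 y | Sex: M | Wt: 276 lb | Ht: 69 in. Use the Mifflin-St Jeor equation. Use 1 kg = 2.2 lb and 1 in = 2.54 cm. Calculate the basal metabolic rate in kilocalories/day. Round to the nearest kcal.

2250 kilocalories/day

Convert to metric: weight = 276 ÷ 2.2 = 125.4545 kg; height = 69 × 2.54 = 175.26 cm.
Mifflin-St Jeor (male): BMR = 10(125.4545) + 6.25(175.26) − 5(21) + 5 = 1254.5455 + 1095.375 − 105 + 5 = 2249.9205 kcal/day.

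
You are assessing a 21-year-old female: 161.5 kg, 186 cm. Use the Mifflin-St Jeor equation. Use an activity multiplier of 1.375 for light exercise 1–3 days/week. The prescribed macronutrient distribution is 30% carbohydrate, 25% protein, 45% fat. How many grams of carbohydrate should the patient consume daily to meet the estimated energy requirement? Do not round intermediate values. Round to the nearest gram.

Mifflin-St Jeor (female): BMR = 10(161.5) + 6.25(186) − 5(21) − 161 = 1615 + 1162.5 − 105 − 161 = 2511.5 kcal/day.
TEE = 2511.5 × 1.375 = 3453.3125 kcal/day.
Carbohydrate energy = 30% × 3453.3125 = 1035.9938 kcal.
Carbohydrate = 1035.9938 ÷ 4 kcal/g = 258.9984 g.

259 g/day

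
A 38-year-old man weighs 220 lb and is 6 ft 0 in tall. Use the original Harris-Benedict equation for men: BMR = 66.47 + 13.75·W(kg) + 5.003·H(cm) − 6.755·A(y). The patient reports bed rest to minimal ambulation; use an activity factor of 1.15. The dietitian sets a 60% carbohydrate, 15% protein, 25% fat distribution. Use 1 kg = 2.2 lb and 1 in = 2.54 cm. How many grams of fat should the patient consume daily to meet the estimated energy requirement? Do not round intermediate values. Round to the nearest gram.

67 g/day

Convert to metric: weight = 220 ÷ 2.2 = 100 kg; height = (6×12 + 0) × 2.54 = 72 × 2.54 = 182.88 cm.
Harris-Benedict: BMR = 66.47 + 13.75(100) + 5.003(182.88) − 6.755(38) = 2099.7286 kcal/day.
TEE = 2099.7286 × 1.15 = 2414.6879 kcal/day.
Fat energy = 25% × 2414.6879 = 603.672 kcal.
Fat = 603.672 ÷ 9 kcal/g = 67.0747 g.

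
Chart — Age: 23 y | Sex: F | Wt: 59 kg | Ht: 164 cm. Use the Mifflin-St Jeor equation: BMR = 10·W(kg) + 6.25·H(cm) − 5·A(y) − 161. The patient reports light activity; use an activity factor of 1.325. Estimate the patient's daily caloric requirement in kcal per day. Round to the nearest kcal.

1774 kcal per day

Mifflin-St Jeor (female): BMR = 10(59) + 6.25(164) − 5(23) − 161 = 590 + 1025 − 115 − 161 = 1339 kcal/day.
TEE = BMR × activity factor = 1339 × 1.325 = 1774.175 kcal/day.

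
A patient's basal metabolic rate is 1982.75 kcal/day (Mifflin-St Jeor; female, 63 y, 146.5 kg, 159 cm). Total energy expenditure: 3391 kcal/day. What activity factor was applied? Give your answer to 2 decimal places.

1.71

Activity factor = TEE ÷ BMR = 3391 ÷ 1982.75 = 1.71.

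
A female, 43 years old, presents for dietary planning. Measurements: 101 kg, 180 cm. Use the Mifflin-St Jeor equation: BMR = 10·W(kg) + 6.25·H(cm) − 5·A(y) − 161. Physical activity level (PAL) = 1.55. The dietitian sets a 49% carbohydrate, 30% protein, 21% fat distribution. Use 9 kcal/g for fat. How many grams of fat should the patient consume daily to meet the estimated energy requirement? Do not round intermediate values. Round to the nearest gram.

Mifflin-St Jeor (female): BMR = 10(101) + 6.25(180) − 5(43) − 161 = 1010 + 1125 − 215 − 161 = 1759 kcal/day.
TEE = 1759 × 1.55 = 2726.45 kcal/day.
Fat energy = 21% × 2726.45 = 572.5545 kcal.
Fat = 572.5545 ÷ 9 kcal/g = 63.6172 g.

64 g/day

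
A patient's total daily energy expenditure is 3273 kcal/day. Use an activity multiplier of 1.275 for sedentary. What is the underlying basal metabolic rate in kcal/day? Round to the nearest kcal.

BMR = TEE ÷ activity factor = 3273 ÷ 1.275 = 2567.0588 kcal/day.

2567 kcal/day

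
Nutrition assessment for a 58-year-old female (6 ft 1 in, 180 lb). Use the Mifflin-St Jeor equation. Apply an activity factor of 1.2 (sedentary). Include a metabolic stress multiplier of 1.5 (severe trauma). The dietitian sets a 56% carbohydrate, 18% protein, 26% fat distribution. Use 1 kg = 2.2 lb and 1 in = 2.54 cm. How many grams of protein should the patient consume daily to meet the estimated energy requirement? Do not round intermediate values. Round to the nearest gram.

Convert to metric: weight = 180 ÷ 2.2 = 81.8182 kg; height = (6×12 + 1) × 2.54 = 73 × 2.54 = 185.42 cm.
Mifflin-St Jeor (female): BMR = 10(81.8182) + 6.25(185.42) − 5(58) − 161 = 818.1818 + 1158.875 − 290 − 161 = 1526.0568 kcal/day.
TEE = 1526.0568 × 1.2 = 1831.2682 kcal/day.
With stress factor 1.5: 1831.2682 × 1.5 = 2746.9023 kcal/day.
Protein energy = 18% × 2746.9023 = 494.4424 kcal.
Protein = 494.4424 ÷ 4 kcal/g = 123.6106 g.

124 g/day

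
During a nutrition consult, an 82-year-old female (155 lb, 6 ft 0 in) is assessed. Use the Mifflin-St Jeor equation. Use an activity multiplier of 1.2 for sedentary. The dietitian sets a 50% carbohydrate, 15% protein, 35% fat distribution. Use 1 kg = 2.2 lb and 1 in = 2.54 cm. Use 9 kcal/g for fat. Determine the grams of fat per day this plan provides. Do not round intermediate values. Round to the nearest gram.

60 g/day

Convert to metric: weight = 155 ÷ 2.2 = 70.4545 kg; height = (6×12 + 0) × 2.54 = 72 × 2.54 = 182.88 cm.
Mifflin-St Jeor (female): BMR = 10(70.4545) + 6.25(182.88) − 5(82) − 161 = 704.5455 + 1143 − 410 − 161 = 1276.5455 kcal/day.
TEE = 1276.5455 × 1.2 = 1531.8545 kcal/day.
Fat energy = 35% × 1531.8545 = 536.1491 kcal.
Fat = 536.1491 ÷ 9 kcal/g = 59.5721 g.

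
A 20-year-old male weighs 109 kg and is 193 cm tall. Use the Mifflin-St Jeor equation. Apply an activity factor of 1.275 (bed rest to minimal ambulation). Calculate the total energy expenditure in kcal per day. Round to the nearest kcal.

2807 kcal per day

Mifflin-St Jeor (male): BMR = 10(109) + 6.25(193) − 5(20) + 5 = 1090 + 1206.25 − 100 + 5 = 2201.25 kcal/day.
TEE = BMR × activity factor = 2201.25 × 1.275 = 2806.5938 kcal/day.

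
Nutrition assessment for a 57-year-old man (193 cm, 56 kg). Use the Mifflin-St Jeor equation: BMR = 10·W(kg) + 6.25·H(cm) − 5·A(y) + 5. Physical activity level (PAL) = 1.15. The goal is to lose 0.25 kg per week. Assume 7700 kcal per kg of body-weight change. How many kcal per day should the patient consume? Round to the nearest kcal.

1434 kcal per day

Mifflin-St Jeor (male): BMR = 10(56) + 6.25(193) − 5(57) + 5 = 560 + 1206.25 − 285 + 5 = 1486.25 kcal/day.
TEE = 1486.25 × 1.15 = 1709.1875 kcal/day.
Required daily deficit = 0.25 × 7700 ÷ 7 = 275 kcal/day.
Target intake = 1709.1875 − 275 = 1434.1875 kcal/day.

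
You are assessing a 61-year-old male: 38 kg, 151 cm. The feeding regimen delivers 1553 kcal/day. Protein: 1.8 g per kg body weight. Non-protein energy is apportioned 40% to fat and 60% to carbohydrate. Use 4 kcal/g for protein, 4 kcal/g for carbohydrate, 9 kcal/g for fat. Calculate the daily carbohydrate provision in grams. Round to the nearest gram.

192 g/day

Protein = 1.8 × 38 = 68.4 g → 68.4 × 4 = 273.6 kcal.
Non-protein calories = 1553 − 273.6 = 1279.4 kcal.
Fat: 40% × 1279.4 = 511.76 kcal; carbohydrate: 767.64 kcal.
Carbohydrate: 767.64 kcal ÷ 4 kcal/g = 191.91 g.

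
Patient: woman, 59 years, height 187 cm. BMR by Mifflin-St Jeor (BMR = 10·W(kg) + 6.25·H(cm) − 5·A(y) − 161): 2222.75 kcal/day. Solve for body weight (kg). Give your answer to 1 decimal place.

2222.75 = 10·W + 6.25(187) − 5(59) − 161
10·W = 2222.75 − 712.75 = 1510, so W = 151 kg.

151.0 kg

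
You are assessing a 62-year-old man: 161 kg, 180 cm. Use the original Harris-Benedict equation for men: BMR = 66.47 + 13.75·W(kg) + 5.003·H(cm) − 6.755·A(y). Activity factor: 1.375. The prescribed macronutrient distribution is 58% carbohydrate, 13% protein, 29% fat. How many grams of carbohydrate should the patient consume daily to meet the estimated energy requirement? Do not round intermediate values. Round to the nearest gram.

Harris-Benedict: BMR = 66.47 + 13.75(161) + 5.003(180) − 6.755(62) = 2761.95 kcal/day.
TEE = 2761.95 × 1.375 = 3797.6813 kcal/day.
Carbohydrate energy = 58% × 3797.6813 = 2202.6551 kcal.
Carbohydrate = 2202.6551 ÷ 4 kcal/g = 550.6638 g.

551 g/day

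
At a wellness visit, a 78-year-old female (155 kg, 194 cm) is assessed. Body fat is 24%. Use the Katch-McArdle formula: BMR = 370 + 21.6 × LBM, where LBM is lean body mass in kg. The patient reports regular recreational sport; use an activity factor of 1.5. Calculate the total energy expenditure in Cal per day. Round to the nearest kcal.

4372 Cal per day

LBM = 155 × (1 − 0.24) = 117.8 kg. Katch-McArdle: BMR = 370 + 21.6 × 117.8 = 2914.48 kcal/day.
TEE = BMR × activity factor = 2914.48 × 1.5 = 4371.72 kcal/day.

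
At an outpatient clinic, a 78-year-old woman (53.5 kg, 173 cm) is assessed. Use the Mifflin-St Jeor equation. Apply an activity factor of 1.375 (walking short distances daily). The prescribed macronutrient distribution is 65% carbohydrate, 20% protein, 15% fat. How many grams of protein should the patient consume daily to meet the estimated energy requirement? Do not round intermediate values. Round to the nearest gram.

73 g/day

Mifflin-St Jeor (female): BMR = 10(53.5) + 6.25(173) − 5(78) − 161 = 535 + 1081.25 − 390 − 161 = 1065.25 kcal/day.
TEE = 1065.25 × 1.375 = 1464.7188 kcal/day.
Protein energy = 20% × 1464.7188 = 292.9438 kcal.
Protein = 292.9438 ÷ 4 kcal/g = 73.2359 g.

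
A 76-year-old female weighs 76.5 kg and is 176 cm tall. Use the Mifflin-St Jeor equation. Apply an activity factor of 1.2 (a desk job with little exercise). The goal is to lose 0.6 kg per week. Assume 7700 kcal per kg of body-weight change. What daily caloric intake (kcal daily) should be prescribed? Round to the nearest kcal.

929 kcal daily

Mifflin-St Jeor (female): BMR = 10(76.5) + 6.25(176) − 5(76) − 161 = 765 + 1100 − 380 − 161 = 1324 kcal/day.
TEE = 1324 × 1.2 = 1588.8 kcal/day.
Required daily deficit = 0.6 × 7700 ÷ 7 = 660 kcal/day.
Target intake = 1588.8 − 660 = 928.8 kcal/day.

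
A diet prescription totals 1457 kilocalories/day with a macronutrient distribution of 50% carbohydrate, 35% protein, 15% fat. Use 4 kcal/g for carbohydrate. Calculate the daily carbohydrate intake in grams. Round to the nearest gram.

Carbohydrate energy = 50% × 1457 = 728.5 kcal.
At 4 kcal/g: 728.5 ÷ 4 = 182.125 g.

182 g/day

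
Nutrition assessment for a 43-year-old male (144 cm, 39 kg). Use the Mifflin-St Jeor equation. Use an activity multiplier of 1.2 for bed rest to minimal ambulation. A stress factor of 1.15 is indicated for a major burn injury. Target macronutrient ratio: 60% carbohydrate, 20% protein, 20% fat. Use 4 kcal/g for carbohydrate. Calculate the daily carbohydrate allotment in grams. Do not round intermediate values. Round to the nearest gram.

224 g/day

Mifflin-St Jeor (male): BMR = 10(39) + 6.25(144) − 5(43) + 5 = 390 + 900 − 215 + 5 = 1080 kcal/day.
TEE = 1080 × 1.2 = 1296 kcal/day.
With stress factor 1.15: 1296 × 1.15 = 1490.4 kcal/day.
Carbohydrate energy = 60% × 1490.4 = 894.24 kcal.
Carbohydrate = 894.24 ÷ 4 kcal/g = 223.56 g.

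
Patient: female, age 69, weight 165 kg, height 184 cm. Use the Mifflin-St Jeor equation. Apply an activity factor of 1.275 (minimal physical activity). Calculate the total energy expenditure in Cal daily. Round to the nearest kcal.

2925 Cal daily

Mifflin-St Jeor (female): BMR = 10(165) + 6.25(184) − 5(69) − 161 = 1650 + 1150 − 345 − 161 = 2294 kcal/day.
TEE = BMR × activity factor = 2294 × 1.275 = 2924.85 kcal/day.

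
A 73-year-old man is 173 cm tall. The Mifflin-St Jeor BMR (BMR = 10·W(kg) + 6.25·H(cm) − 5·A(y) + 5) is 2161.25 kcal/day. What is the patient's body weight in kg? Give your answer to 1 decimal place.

144.0 kg

2161.25 = 10·W + 6.25(173) − 5(73) + 5
10·W = 2161.25 − 721.25 = 1440, so W = 144 kg.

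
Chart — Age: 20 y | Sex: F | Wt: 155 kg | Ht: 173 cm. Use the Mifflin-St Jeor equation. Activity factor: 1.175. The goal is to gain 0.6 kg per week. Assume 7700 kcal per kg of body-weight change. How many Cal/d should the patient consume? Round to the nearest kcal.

3445 Cal/d

Mifflin-St Jeor (female): BMR = 10(155) + 6.25(173) − 5(20) − 161 = 1550 + 1081.25 − 100 − 161 = 2370.25 kcal/day.
TEE = 2370.25 × 1.175 = 2785.0438 kcal/day.
Required daily surplus = 0.6 × 7700 ÷ 7 = 660 kcal/day.
Target intake = 2785.0438 + 660 = 3445.0438 kcal/day.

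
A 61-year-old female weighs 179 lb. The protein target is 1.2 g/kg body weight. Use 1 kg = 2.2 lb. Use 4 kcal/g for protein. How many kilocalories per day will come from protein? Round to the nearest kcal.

391 kcal/day

Weight in kg = 179 ÷ 2.2 = 81.3636 kg.
Protein = 1.2 g/kg × 81.3636 kg = 97.6364 g/day.
Protein energy = 97.6364 g × 4 kcal/g = 390.5455 kcal/day.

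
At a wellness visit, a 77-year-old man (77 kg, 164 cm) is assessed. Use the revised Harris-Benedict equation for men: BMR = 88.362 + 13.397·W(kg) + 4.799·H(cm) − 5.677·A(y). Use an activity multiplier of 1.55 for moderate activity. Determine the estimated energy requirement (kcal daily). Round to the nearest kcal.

2278 kcal daily

Harris-Benedict: BMR = 88.362 + 13.397(77) + 4.799(164) − 5.677(77) = 1469.838 kcal/day.
TEE = BMR × activity factor = 1469.838 × 1.55 = 2278.2489 kcal/day.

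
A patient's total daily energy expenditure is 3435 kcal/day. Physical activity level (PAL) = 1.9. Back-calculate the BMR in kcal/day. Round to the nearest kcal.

BMR = TEE ÷ activity factor = 3435 ÷ 1.9 = 1807.8947 kcal/day.

1808 kcal/day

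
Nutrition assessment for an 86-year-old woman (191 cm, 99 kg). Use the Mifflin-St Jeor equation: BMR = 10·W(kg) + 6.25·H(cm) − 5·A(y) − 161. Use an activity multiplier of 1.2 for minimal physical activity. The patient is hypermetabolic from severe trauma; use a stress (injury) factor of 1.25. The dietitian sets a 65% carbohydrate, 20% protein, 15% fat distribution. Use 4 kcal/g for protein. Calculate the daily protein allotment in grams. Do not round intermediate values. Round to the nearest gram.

119 g/day

Mifflin-St Jeor (female): BMR = 10(99) + 6.25(191) − 5(86) − 161 = 990 + 1193.75 − 430 − 161 = 1592.75 kcal/day.
TEE = 1592.75 × 1.2 = 1911.3 kcal/day.
With stress factor 1.25: 1911.3 × 1.25 = 2389.125 kcal/day.
Protein energy = 20% × 2389.125 = 477.825 kcal.
Protein = 477.825 ÷ 4 kcal/g = 119.4563 g.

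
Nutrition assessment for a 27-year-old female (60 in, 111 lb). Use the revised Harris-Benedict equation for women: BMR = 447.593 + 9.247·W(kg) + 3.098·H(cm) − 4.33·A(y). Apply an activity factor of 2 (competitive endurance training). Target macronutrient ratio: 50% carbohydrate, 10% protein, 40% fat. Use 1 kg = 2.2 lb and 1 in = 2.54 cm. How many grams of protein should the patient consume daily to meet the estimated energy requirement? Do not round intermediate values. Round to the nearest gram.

Convert to metric: weight = 111 ÷ 2.2 = 50.4545 kg; height = 60 × 2.54 = 152.4 cm.
Harris-Benedict: BMR = 447.593 + 9.247(50.4545) + 3.098(152.4) − 4.33(27) = 1269.3714 kcal/day.
TEE = 1269.3714 × 2 = 2538.7428 kcal/day.
Protein energy = 10% × 2538.7428 = 253.8743 kcal.
Protein = 253.8743 ÷ 4 kcal/g = 63.4686 g.

63 g/day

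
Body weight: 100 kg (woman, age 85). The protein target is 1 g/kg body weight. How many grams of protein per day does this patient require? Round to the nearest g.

100 g/day

Protein = 1 g/kg × 100 kg = 100 g/day.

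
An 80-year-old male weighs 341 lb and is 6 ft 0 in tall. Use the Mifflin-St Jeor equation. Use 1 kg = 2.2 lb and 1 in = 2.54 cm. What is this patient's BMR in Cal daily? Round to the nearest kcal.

2298 Cal daily

Convert to metric: weight = 341 ÷ 2.2 = 155 kg; height = (6×12 + 0) × 2.54 = 72 × 2.54 = 182.88 cm.
Mifflin-St Jeor (male): BMR = 10(155) + 6.25(182.88) − 5(80) + 5 = 1550 + 1143 − 400 + 5 = 2298 kcal/day.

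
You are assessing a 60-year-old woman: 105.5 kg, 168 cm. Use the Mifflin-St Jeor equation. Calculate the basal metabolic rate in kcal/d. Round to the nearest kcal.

Mifflin-St Jeor (female): BMR = 10(105.5) + 6.25(168) − 5(60) − 161 = 1055 + 1050 − 300 − 161 = 1644 kcal/day.

1644 kcal/d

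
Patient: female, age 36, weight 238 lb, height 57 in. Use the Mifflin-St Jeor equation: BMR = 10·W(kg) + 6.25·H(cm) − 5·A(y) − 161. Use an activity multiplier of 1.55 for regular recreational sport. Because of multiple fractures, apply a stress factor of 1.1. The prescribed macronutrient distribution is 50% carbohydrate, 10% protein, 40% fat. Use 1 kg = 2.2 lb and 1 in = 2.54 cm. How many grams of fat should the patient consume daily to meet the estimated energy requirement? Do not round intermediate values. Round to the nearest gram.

Convert to metric: weight = 238 ÷ 2.2 = 108.1818 kg; height = 57 × 2.54 = 144.78 cm.
Mifflin-St Jeor (female): BMR = 10(108.1818) + 6.25(144.78) − 5(36) − 161 = 1081.8182 + 904.875 − 180 − 161 = 1645.6932 kcal/day.
TEE = 1645.6932 × 1.55 = 2550.8244 kcal/day.
With stress factor 1.1: 2550.8244 × 1.1 = 2805.9069 kcal/day.
Fat energy = 40% × 2805.9069 = 1122.3628 kcal.
Fat = 1122.3628 ÷ 9 kcal/g = 124.707 g.

125 g/day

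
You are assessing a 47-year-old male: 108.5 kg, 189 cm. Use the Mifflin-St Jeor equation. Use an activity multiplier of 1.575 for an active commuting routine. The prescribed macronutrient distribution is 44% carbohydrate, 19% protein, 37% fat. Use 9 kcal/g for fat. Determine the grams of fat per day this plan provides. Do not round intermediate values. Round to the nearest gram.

Mifflin-St Jeor (male): BMR = 10(108.5) + 6.25(189) − 5(47) + 5 = 1085 + 1181.25 − 235 + 5 = 2036.25 kcal/day.
TEE = 2036.25 × 1.575 = 3207.0938 kcal/day.
Fat energy = 37% × 3207.0938 = 1186.6247 kcal.
Fat = 1186.6247 ÷ 9 kcal/g = 131.8472 g.

132 g/day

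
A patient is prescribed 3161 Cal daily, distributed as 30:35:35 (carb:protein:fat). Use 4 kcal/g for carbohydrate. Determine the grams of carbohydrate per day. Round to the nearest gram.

237 g/day

Carbohydrate energy = 30% × 3161 = 948.3 kcal.
At 4 kcal/g: 948.3 ÷ 4 = 237.075 g.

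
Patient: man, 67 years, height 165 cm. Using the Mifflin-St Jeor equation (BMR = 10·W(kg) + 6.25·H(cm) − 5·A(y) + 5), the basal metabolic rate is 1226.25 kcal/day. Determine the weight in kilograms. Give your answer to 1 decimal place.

52.5 kg

1226.25 = 10·W + 6.25(165) − 5(67) + 5
10·W = 1226.25 − 701.25 = 525, so W = 52.5 kg.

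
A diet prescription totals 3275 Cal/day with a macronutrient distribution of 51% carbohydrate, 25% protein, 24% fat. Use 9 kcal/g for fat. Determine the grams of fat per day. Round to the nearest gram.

87 g/day

Fat energy = 24% × 3275 = 786 kcal.
At 9 kcal/g: 786 ÷ 9 = 87.3333 g.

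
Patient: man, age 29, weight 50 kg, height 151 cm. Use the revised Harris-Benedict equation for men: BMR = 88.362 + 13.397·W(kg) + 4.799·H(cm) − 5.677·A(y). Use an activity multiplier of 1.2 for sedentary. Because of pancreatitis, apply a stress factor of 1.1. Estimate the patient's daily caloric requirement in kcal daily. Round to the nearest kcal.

1740 kcal daily

Harris-Benedict: BMR = 88.362 + 13.397(50) + 4.799(151) − 5.677(29) = 1318.228 kcal/day.
TEE = BMR × activity factor = 1318.228 × 1.2 = 1581.8736 kcal/day.
Apply stress factor: 1581.8736 × 1.1 = 1740.061 kcal/day.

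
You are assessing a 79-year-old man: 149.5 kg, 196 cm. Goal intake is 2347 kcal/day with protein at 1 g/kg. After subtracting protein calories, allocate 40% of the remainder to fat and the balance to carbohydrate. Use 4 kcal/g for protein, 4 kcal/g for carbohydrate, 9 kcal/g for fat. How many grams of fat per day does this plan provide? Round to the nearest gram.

Protein = 1 × 149.5 = 149.5 g → 149.5 × 4 = 598 kcal.
Non-protein calories = 2347 − 598 = 1749 kcal.
Fat: 40% × 1749 = 699.6 kcal; carbohydrate: 1049.4 kcal.
Fat: 699.6 kcal ÷ 9 kcal/g = 77.7333 g.

78 g/day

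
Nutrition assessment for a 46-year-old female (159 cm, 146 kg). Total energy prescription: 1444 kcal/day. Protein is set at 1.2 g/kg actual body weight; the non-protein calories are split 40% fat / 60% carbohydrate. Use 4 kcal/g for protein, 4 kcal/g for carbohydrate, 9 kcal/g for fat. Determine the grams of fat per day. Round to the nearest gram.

33 g/day

Protein = 1.2 × 146 = 175.2 g → 175.2 × 4 = 700.8 kcal.
Non-protein calories = 1444 − 700.8 = 743.2 kcal.
Fat: 40% × 743.2 = 297.28 kcal; carbohydrate: 445.92 kcal.
Fat: 297.28 kcal ÷ 9 kcal/g = 33.0311 g.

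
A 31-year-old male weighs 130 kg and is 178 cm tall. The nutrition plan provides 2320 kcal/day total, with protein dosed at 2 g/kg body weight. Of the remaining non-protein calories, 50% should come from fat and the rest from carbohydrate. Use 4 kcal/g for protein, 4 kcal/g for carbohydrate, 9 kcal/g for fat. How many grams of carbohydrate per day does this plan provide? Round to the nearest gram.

160 g/day

Protein = 2 × 130 = 260 g → 260 × 4 = 1040 kcal.
Non-protein calories = 2320 − 1040 = 1280 kcal.
Fat: 50% × 1280 = 640 kcal; carbohydrate: 640 kcal.
Carbohydrate: 640 kcal ÷ 4 kcal/g = 160 g.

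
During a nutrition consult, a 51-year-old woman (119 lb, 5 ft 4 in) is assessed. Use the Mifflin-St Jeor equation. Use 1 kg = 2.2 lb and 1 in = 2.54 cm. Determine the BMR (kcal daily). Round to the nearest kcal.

Convert to metric: weight = 119 ÷ 2.2 = 54.0909 kg; height = (5×12 + 4) × 2.54 = 64 × 2.54 = 162.56 cm.
Mifflin-St Jeor (female): BMR = 10(54.0909) + 6.25(162.56) − 5(51) − 161 = 540.9091 + 1016 − 255 − 161 = 1140.9091 kcal/day.

1141 kcal daily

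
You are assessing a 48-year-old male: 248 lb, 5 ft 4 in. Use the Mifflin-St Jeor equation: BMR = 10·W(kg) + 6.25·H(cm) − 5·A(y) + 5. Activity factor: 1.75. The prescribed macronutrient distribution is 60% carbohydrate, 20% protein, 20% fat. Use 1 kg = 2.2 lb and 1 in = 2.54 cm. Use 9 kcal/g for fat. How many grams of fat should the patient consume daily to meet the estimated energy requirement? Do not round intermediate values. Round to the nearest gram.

74 g/day

Convert to metric: weight = 248 ÷ 2.2 = 112.7273 kg; height = (5×12 + 4) × 2.54 = 64 × 2.54 = 162.56 cm.
Mifflin-St Jeor (male): BMR = 10(112.7273) + 6.25(162.56) − 5(48) + 5 = 1127.2727 + 1016 − 240 + 5 = 1908.2727 kcal/day.
TEE = 1908.2727 × 1.75 = 3339.4773 kcal/day.
Fat energy = 20% × 3339.4773 = 667.8955 kcal.
Fat = 667.8955 ÷ 9 kcal/g = 74.2106 g.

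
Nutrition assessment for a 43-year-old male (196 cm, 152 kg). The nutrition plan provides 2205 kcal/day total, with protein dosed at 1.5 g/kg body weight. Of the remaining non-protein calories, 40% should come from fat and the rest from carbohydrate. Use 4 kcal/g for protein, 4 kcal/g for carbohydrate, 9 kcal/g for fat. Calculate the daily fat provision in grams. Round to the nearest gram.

57 g/day

Protein = 1.5 × 152 = 228 g → 228 × 4 = 912 kcal.
Non-protein calories = 2205 − 912 = 1293 kcal.
Fat: 40% × 1293 = 517.2 kcal; carbohydrate: 775.8 kcal.
Fat: 517.2 kcal ÷ 9 kcal/g = 57.4667 g.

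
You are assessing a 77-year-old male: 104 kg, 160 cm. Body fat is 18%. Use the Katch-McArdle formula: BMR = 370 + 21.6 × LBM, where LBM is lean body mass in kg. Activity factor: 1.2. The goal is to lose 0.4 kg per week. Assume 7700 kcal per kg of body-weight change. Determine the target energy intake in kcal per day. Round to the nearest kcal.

LBM = 104 × (1 − 0.18) = 85.28 kg. Katch-McArdle: BMR = 370 + 21.6 × 85.28 = 2212.048 kcal/day.
TEE = 2212.048 × 1.2 = 2654.4576 kcal/day.
Required daily deficit = 0.4 × 7700 ÷ 7 = 440 kcal/day.
Target intake = 2654.4576 − 440 = 2214.4576 kcal/day.

2214 kcal per day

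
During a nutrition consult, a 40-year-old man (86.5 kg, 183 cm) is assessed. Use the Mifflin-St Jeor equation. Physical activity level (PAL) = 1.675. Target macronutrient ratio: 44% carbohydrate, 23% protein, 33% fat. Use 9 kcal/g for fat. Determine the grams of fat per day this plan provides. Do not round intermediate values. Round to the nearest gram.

111 g/day

Mifflin-St Jeor (male): BMR = 10(86.5) + 6.25(183) − 5(40) + 5 = 865 + 1143.75 − 200 + 5 = 1813.75 kcal/day.
TEE = 1813.75 × 1.675 = 3038.0313 kcal/day.
Fat energy = 33% × 3038.0313 = 1002.5503 kcal.
Fat = 1002.5503 ÷ 9 kcal/g = 111.3945 g.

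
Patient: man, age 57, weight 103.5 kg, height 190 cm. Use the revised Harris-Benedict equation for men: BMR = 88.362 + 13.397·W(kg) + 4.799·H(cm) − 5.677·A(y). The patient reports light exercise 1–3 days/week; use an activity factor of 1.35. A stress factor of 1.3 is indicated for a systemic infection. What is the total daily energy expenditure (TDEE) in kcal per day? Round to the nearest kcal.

Harris-Benedict: BMR = 88.362 + 13.397(103.5) + 4.799(190) − 5.677(57) = 2063.1725 kcal/day.
TEE = BMR × activity factor = 2063.1725 × 1.35 = 2785.2829 kcal/day.
Apply stress factor: 2785.2829 × 1.3 = 3620.8677 kcal/day.

3621 kcal per day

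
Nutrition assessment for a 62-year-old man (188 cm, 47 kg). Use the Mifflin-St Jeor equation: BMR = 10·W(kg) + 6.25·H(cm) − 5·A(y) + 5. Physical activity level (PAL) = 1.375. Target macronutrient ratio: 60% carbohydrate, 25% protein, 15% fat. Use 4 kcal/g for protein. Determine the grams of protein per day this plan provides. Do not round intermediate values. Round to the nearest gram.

115 g/day

Mifflin-St Jeor (male): BMR = 10(47) + 6.25(188) − 5(62) + 5 = 470 + 1175 − 310 + 5 = 1340 kcal/day.
TEE = 1340 × 1.375 = 1842.5 kcal/day.
Protein energy = 25% × 1842.5 = 460.625 kcal.
Protein = 460.625 ÷ 4 kcal/g = 115.1563 g.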